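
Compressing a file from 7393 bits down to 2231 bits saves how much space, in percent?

Space savings = (1 - Compressed/Original) × 100%
= (1 - 2231/7393) × 100%
= 69.82%


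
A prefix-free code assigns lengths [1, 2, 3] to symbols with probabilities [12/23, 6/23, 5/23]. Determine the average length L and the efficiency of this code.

Average length L = Σ p_i × l_i = 1.6957 bits
Entropy H = 1.4740 bits
Efficiency η = H/L × 100% = 86.93%


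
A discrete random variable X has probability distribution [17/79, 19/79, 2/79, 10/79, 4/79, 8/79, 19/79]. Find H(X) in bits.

H(X) = -Σ p(x) log₂ p(x)
  -17/79 × log₂(17/79) = 0.4769
  -19/79 × log₂(19/79) = 0.4944
  -2/79 × log₂(2/79) = 0.1343
  -10/79 × log₂(10/79) = 0.3774
  -4/79 × log₂(4/79) = 0.2179
  -8/79 × log₂(8/79) = 0.3346
  -19/79 × log₂(19/79) = 0.4944
H(X) = 2.5300 bits


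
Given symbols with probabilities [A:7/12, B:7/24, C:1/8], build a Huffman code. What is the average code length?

Huffman tree construction:
Combine smallest probabilities repeatedly
Resulting codes:
  A: 1 (length 1)
  B: 01 (length 2)
  C: 00 (length 2)
Average length = Σ p(s) × length(s) = 1.4167 bits


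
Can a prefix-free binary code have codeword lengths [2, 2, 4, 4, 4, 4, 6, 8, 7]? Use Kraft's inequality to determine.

Kraft inequality: Σ 2^(-l_i) ≤ 1 for prefix-free code
Calculating: 2^(-2) + 2^(-2) + 2^(-4) + 2^(-4) + 2^(-4) + 2^(-4) + 2^(-6) + 2^(-8) + 2^(-7)
= 0.25 + 0.25 + 0.0625 + 0.0625 + 0.0625 + 0.0625 + 0.015625 + 0.00390625 + 0.0078125
= 0.7773
Since 0.7773 ≤ 1, prefix-free code exists


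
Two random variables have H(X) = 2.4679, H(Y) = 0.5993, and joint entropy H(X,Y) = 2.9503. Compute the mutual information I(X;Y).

I(X;Y) = H(X) + H(Y) - H(X,Y)
I(X;Y) = 2.4679 + 0.5993 - 2.9503 = 0.1169 bits


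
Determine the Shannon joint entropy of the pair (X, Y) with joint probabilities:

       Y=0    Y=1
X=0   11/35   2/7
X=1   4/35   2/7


H(X,Y) = -Σ p(x,y) log₂ p(x,y)
  p(0,0)=11/35: -0.3143 × log₂(0.3143) = 0.5248
  p(0,1)=2/7: -0.2857 × log₂(0.2857) = 0.5164
  p(1,0)=4/35: -0.1143 × log₂(0.1143) = 0.3576
  p(1,1)=2/7: -0.2857 × log₂(0.2857) = 0.5164
H(X,Y) = 1.9152 bits


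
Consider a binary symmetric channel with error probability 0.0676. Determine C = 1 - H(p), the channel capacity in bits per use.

For BSC with error probability p:
C = 1 - H(p) where H(p) is binary entropy
H(0.0676) = -0.0676 × log₂(0.0676) - 0.9324 × log₂(0.9324)
H(p) = 0.3569
C = 1 - 0.3569 = 0.6431 bits/use


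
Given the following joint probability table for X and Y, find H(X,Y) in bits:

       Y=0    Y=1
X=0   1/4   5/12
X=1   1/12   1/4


H(X,Y) = -Σ p(x,y) log₂ p(x,y)
  p(0,0)=1/4: -0.2500 × log₂(0.2500) = 0.5000
  p(0,1)=5/12: -0.4167 × log₂(0.4167) = 0.5263
  p(1,0)=1/12: -0.0833 × log₂(0.0833) = 0.2987
  p(1,1)=1/4: -0.2500 × log₂(0.2500) = 0.5000
H(X,Y) = 1.8250 bits


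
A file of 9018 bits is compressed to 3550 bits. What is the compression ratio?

Compression ratio = Original / Compressed
= 9018 / 3550 = 2.54:1


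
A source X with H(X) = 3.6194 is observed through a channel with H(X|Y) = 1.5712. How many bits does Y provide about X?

I(X;Y) = H(X) - H(X|Y)
I(X;Y) = 3.6194 - 1.5712 = 2.0482 bits


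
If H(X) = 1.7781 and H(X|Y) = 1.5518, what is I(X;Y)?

I(X;Y) = H(X) - H(X|Y)
I(X;Y) = 1.7781 - 1.5518 = 0.2263 bits


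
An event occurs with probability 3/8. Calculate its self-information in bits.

Information content I(x) = -log₂(p(x))
I = -log₂(3/8) = -log₂(0.3750)
I = 1.4150 bits


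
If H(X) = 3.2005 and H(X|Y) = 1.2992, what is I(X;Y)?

I(X;Y) = H(X) - H(X|Y)
I(X;Y) = 3.2005 - 1.2992 = 1.9013 bits


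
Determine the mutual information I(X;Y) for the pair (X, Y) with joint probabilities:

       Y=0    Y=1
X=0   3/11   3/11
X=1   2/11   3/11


H(X) = 0.9940, H(Y) = 0.9940, H(X,Y) = 1.9808
I(X;Y) = H(X) + H(Y) - H(X,Y) = 0.0072 bits


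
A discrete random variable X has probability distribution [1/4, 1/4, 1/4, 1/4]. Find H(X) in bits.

H(X) = -Σ p(x) log₂ p(x)
  -1/4 × log₂(1/4) = 0.5000
  -1/4 × log₂(1/4) = 0.5000
  -1/4 × log₂(1/4) = 0.5000
  -1/4 × log₂(1/4) = 0.5000
H(X) = 2.0000 bits


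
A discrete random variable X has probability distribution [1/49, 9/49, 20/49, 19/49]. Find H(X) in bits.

H(X) = -Σ p(x) log₂ p(x)
  -1/49 × log₂(1/49) = 0.1146
  -9/49 × log₂(9/49) = 0.4490
  -20/49 × log₂(20/49) = 0.5277
  -19/49 × log₂(19/49) = 0.5300
H(X) = 1.6213 bits


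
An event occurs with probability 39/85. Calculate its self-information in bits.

Information content I(x) = -log₂(p(x))
I = -log₂(39/85) = -log₂(0.4588)
I = 1.1240 bits


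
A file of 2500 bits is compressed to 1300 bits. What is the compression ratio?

Compression ratio = Original / Compressed
= 2500 / 1300 = 1.92:1


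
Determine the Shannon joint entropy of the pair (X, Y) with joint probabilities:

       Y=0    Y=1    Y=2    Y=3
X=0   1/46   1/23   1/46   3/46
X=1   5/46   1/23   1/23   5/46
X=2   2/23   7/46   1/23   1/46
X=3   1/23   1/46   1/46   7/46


H(X,Y) = -Σ p(x,y) log₂ p(x,y)
  p(0,0)=1/46: -0.0217 × log₂(0.0217) = 0.1201
  p(0,1)=1/23: -0.0435 × log₂(0.0435) = 0.1967
  p(0,2)=1/46: -0.0217 × log₂(0.0217) = 0.1201
  p(0,3)=3/46: -0.0652 × log₂(0.0652) = 0.2569
  p(1,0)=5/46: -0.1087 × log₂(0.1087) = 0.3480
  p(1,1)=1/23: -0.0435 × log₂(0.0435) = 0.1967
  p(1,2)=1/23: -0.0435 × log₂(0.0435) = 0.1967
  p(1,3)=5/46: -0.1087 × log₂(0.1087) = 0.3480
  p(2,0)=2/23: -0.0870 × log₂(0.0870) = 0.3064
  p(2,1)=7/46: -0.1522 × log₂(0.1522) = 0.4133
  p(2,2)=1/23: -0.0435 × log₂(0.0435) = 0.1967
  p(2,3)=1/46: -0.0217 × log₂(0.0217) = 0.1201
  p(3,0)=1/23: -0.0435 × log₂(0.0435) = 0.1967
  p(3,1)=1/46: -0.0217 × log₂(0.0217) = 0.1201
  p(3,2)=1/46: -0.0217 × log₂(0.0217) = 0.1201
  p(3,3)=7/46: -0.1522 × log₂(0.1522) = 0.4133
H(X,Y) = 3.6697 bits


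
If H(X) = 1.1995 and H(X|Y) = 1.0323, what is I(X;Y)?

I(X;Y) = H(X) - H(X|Y)
I(X;Y) = 1.1995 - 1.0323 = 0.1672 bits


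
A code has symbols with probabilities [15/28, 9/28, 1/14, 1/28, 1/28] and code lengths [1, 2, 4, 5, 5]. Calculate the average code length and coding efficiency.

Average length L = Σ p_i × l_i = 1.8214 bits
Entropy H = 1.6240 bits
Efficiency η = H/L × 100% = 89.16%


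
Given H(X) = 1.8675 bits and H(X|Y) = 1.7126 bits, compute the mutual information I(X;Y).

I(X;Y) = H(X) - H(X|Y)
I(X;Y) = 1.8675 - 1.7126 = 0.1549 bits


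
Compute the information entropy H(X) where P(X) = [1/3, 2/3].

H(X) = -Σ p(x) log₂ p(x)
  -1/3 × log₂(1/3) = 0.5283
  -2/3 × log₂(2/3) = 0.3900
H(X) = 0.9183 bits


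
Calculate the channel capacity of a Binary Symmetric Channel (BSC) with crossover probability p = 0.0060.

For BSC with error probability p:
C = 1 - H(p) where H(p) is binary entropy
H(0.0060) = -0.0060 × log₂(0.0060) - 0.9940 × log₂(0.9940)
H(p) = 0.0529
C = 1 - 0.0529 = 0.9471 bits/use


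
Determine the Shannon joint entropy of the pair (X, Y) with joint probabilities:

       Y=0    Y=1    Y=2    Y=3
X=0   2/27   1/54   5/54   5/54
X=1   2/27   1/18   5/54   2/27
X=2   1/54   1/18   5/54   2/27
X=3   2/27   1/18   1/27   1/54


H(X,Y) = -Σ p(x,y) log₂ p(x,y)
  p(0,0)=2/27: -0.0741 × log₂(0.0741) = 0.2781
  p(0,1)=1/54: -0.0185 × log₂(0.0185) = 0.1066
  p(0,2)=5/54: -0.0926 × log₂(0.0926) = 0.3179
  p(0,3)=5/54: -0.0926 × log₂(0.0926) = 0.3179
  p(1,0)=2/27: -0.0741 × log₂(0.0741) = 0.2781
  p(1,1)=1/18: -0.0556 × log₂(0.0556) = 0.2317
  p(1,2)=5/54: -0.0926 × log₂(0.0926) = 0.3179
  p(1,3)=2/27: -0.0741 × log₂(0.0741) = 0.2781
  p(2,0)=1/54: -0.0185 × log₂(0.0185) = 0.1066
  p(2,1)=1/18: -0.0556 × log₂(0.0556) = 0.2317
  p(2,2)=5/54: -0.0926 × log₂(0.0926) = 0.3179
  p(2,3)=2/27: -0.0741 × log₂(0.0741) = 0.2781
  p(3,0)=2/27: -0.0741 × log₂(0.0741) = 0.2781
  p(3,1)=1/18: -0.0556 × log₂(0.0556) = 0.2317
  p(3,2)=1/27: -0.0370 × log₂(0.0370) = 0.1761
  p(3,3)=1/54: -0.0185 × log₂(0.0185) = 0.1066
H(X,Y) = 3.8530 bits


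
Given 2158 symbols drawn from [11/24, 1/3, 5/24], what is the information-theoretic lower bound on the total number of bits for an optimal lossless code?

Entropy H = 1.5157 bits/symbol
Minimum bits = H × n = 1.5157 × 2158
= 3270.78 bits


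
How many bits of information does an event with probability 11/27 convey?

Information content I(x) = -log₂(p(x))
I = -log₂(11/27) = -log₂(0.4074)
I = 1.2955 bits


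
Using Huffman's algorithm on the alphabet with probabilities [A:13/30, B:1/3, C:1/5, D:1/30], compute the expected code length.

Huffman tree construction:
Combine smallest probabilities repeatedly
Resulting codes:
  A: 0 (length 1)
  B: 11 (length 2)
  C: 101 (length 3)
  D: 100 (length 3)
Average length = Σ p(s) × length(s) = 1.8000 bits


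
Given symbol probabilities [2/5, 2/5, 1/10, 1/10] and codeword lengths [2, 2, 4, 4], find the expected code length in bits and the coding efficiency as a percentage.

Average length L = Σ p_i × l_i = 2.4000 bits
Entropy H = 1.7219 bits
Efficiency η = H/L × 100% = 71.75%


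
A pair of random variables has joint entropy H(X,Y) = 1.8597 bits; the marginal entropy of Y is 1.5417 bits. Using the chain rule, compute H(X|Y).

Chain rule: H(X,Y) = H(X|Y) + H(Y)
H(X|Y) = H(X,Y) - H(Y) = 1.8597 - 1.5417 = 0.318 bits


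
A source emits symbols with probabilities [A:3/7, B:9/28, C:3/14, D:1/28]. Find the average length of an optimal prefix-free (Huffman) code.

Huffman tree construction:
Combine smallest probabilities repeatedly
Resulting codes:
  A: 0 (length 1)
  B: 11 (length 2)
  C: 101 (length 3)
  D: 100 (length 3)
Average length = Σ p(s) × length(s) = 1.8214 bits


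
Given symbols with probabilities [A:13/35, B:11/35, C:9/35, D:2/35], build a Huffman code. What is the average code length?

Huffman tree construction:
Combine smallest probabilities repeatedly
Resulting codes:
  A: 0 (length 1)
  B: 10 (length 2)
  C: 111 (length 3)
  D: 110 (length 3)
Average length = Σ p(s) × length(s) = 1.9429 bits


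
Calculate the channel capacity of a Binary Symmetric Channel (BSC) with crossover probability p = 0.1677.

For BSC with error probability p:
C = 1 - H(p) where H(p) is binary entropy
H(0.1677) = -0.1677 × log₂(0.1677) - 0.8323 × log₂(0.8323)
H(p) = 0.6524
C = 1 - 0.6524 = 0.3476 bits/use


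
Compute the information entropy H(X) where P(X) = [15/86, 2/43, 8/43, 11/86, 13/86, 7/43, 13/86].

H(X) = -Σ p(x) log₂ p(x)
  -15/86 × log₂(15/86) = 0.4394
  -2/43 × log₂(2/43) = 0.2059
  -8/43 × log₂(8/43) = 0.4514
  -11/86 × log₂(11/86) = 0.3795
  -13/86 × log₂(13/86) = 0.4120
  -7/43 × log₂(7/43) = 0.4263
  -13/86 × log₂(13/86) = 0.4120
H(X) = 2.7266 bits


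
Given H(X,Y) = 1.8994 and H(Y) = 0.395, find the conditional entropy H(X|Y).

Chain rule: H(X,Y) = H(X|Y) + H(Y)
H(X|Y) = H(X,Y) - H(Y) = 1.8994 - 0.395 = 1.5044 bits


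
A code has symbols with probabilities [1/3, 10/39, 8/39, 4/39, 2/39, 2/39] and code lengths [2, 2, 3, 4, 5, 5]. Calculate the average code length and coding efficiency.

Average length L = Σ p_i × l_i = 2.7179 bits
Entropy H = 2.2771 bits
Efficiency η = H/L × 100% = 83.78%


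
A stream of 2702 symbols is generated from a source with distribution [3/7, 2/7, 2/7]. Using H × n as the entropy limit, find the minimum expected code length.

Entropy H = 1.5567 bits/symbol
Minimum bits = H × n = 1.5567 × 2702
= 4206.09 bits


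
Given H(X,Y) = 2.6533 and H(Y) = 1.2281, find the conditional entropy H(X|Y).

Chain rule: H(X,Y) = H(X|Y) + H(Y)
H(X|Y) = H(X,Y) - H(Y) = 2.6533 - 1.2281 = 1.4252 bits


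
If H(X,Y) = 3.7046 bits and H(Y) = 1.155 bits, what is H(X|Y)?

Chain rule: H(X,Y) = H(X|Y) + H(Y)
H(X|Y) = H(X,Y) - H(Y) = 3.7046 - 1.155 = 2.5496 bits


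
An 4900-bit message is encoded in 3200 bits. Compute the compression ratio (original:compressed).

Compression ratio = Original / Compressed
= 4900 / 3200 = 1.53:1


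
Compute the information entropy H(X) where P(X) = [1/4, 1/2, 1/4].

H(X) = -Σ p(x) log₂ p(x)
  -1/4 × log₂(1/4) = 0.5000
  -1/2 × log₂(1/2) = 0.5000
  -1/4 × log₂(1/4) = 0.5000
H(X) = 1.5000 bits


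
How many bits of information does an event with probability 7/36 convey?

Information content I(x) = -log₂(p(x))
I = -log₂(7/36) = -log₂(0.1944)
I = 2.3626 bits


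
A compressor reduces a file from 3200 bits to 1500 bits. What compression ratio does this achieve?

Compression ratio = Original / Compressed
= 3200 / 1500 = 2.13:1


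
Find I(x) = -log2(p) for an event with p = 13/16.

Information content I(x) = -log₂(p(x))
I = -log₂(13/16) = -log₂(0.8125)
I = 0.2996 bits


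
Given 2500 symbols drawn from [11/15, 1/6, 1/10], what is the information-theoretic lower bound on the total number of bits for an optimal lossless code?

Entropy H = 1.0912 bits/symbol
Minimum bits = H × n = 1.0912 × 2500
= 2727.89 bits


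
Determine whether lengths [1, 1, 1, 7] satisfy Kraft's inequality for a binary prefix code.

Kraft inequality: Σ 2^(-l_i) ≤ 1 for prefix-free code
Calculating: 2^(-1) + 2^(-1) + 2^(-1) + 2^(-7)
= 0.5 + 0.5 + 0.5 + 0.0078125
= 1.5078
Since 1.5078 > 1, prefix-free code does not exist


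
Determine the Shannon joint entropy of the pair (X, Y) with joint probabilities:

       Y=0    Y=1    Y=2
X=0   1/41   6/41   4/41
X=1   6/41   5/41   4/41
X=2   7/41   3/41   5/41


H(X,Y) = -Σ p(x,y) log₂ p(x,y)
  p(0,0)=1/41: -0.0244 × log₂(0.0244) = 0.1307
  p(0,1)=6/41: -0.1463 × log₂(0.1463) = 0.4057
  p(0,2)=4/41: -0.0976 × log₂(0.0976) = 0.3276
  p(1,0)=6/41: -0.1463 × log₂(0.1463) = 0.4057
  p(1,1)=5/41: -0.1220 × log₂(0.1220) = 0.3702
  p(1,2)=4/41: -0.0976 × log₂(0.0976) = 0.3276
  p(2,0)=7/41: -0.1707 × log₂(0.1707) = 0.4354
  p(2,1)=3/41: -0.0732 × log₂(0.0732) = 0.2760
  p(2,2)=5/41: -0.1220 × log₂(0.1220) = 0.3702
H(X,Y) = 3.0491 bits


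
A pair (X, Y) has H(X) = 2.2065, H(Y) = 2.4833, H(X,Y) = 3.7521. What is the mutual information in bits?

I(X;Y) = H(X) + H(Y) - H(X,Y)
I(X;Y) = 2.2065 + 2.4833 - 3.7521 = 0.9377 bits


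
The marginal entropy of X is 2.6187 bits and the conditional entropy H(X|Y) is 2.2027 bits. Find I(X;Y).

I(X;Y) = H(X) - H(X|Y)
I(X;Y) = 2.6187 - 2.2027 = 0.416 bits


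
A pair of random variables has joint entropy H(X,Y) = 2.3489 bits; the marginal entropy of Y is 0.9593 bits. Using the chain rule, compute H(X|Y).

Chain rule: H(X,Y) = H(X|Y) + H(Y)
H(X|Y) = H(X,Y) - H(Y) = 2.3489 - 0.9593 = 1.3896 bits


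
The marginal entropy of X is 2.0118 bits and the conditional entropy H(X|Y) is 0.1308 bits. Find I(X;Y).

I(X;Y) = H(X) - H(X|Y)
I(X;Y) = 2.0118 - 0.1308 = 1.881 bits


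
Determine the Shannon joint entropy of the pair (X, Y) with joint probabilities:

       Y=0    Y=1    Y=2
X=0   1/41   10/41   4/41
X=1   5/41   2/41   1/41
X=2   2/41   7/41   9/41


H(X,Y) = -Σ p(x,y) log₂ p(x,y)
  p(0,0)=1/41: -0.0244 × log₂(0.0244) = 0.1307
  p(0,1)=10/41: -0.2439 × log₂(0.2439) = 0.4965
  p(0,2)=4/41: -0.0976 × log₂(0.0976) = 0.3276
  p(1,0)=5/41: -0.1220 × log₂(0.1220) = 0.3702
  p(1,1)=2/41: -0.0488 × log₂(0.0488) = 0.2126
  p(1,2)=1/41: -0.0244 × log₂(0.0244) = 0.1307
  p(2,0)=2/41: -0.0488 × log₂(0.0488) = 0.2126
  p(2,1)=7/41: -0.1707 × log₂(0.1707) = 0.4354
  p(2,2)=9/41: -0.2195 × log₂(0.2195) = 0.4802
H(X,Y) = 2.7963 bits


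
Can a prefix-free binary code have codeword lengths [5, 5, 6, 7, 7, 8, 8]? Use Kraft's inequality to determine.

Kraft inequality: Σ 2^(-l_i) ≤ 1 for prefix-free code
Calculating: 2^(-5) + 2^(-5) + 2^(-6) + 2^(-7) + 2^(-7) + 2^(-8) + 2^(-8)
= 0.03125 + 0.03125 + 0.015625 + 0.0078125 + 0.0078125 + 0.00390625 + 0.00390625
= 0.1016
Since 0.1016 ≤ 1, prefix-free code exists


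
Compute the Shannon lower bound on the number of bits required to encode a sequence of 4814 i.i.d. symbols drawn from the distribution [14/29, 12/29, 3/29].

Entropy H = 1.3726 bits/symbol
Minimum bits = H × n = 1.3726 × 4814
= 6607.47 bits


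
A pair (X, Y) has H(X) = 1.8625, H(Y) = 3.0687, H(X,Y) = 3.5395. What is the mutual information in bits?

I(X;Y) = H(X) + H(Y) - H(X,Y)
I(X;Y) = 1.8625 + 3.0687 - 3.5395 = 1.3917 bits


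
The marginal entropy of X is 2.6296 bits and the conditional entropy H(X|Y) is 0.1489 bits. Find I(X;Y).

I(X;Y) = H(X) - H(X|Y)
I(X;Y) = 2.6296 - 0.1489 = 2.4807 bits


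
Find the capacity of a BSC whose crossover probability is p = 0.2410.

For BSC with error probability p:
C = 1 - H(p) where H(p) is binary entropy
H(0.2410) = -0.2410 × log₂(0.2410) - 0.7590 × log₂(0.7590)
H(p) = 0.7967
C = 1 - 0.7967 = 0.2033 bits/use


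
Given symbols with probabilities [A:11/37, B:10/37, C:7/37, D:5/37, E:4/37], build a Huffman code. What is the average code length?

Huffman tree construction:
Combine smallest probabilities repeatedly
Resulting codes:
  A: 11 (length 2)
  B: 10 (length 2)
  C: 00 (length 2)
  D: 011 (length 3)
  E: 010 (length 3)
Average length = Σ p(s) × length(s) = 2.2432 bits


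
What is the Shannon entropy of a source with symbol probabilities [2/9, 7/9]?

H(X) = -Σ p(x) log₂ p(x)
  -2/9 × log₂(2/9) = 0.4822
  -7/9 × log₂(7/9) = 0.2820
H(X) = 0.7642 bits


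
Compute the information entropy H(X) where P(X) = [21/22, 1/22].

H(X) = -Σ p(x) log₂ p(x)
  -21/22 × log₂(21/22) = 0.0641
  -1/22 × log₂(1/22) = 0.2027
H(X) = 0.2668 bits


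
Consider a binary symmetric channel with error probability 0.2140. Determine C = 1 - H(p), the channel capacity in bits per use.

For BSC with error probability p:
C = 1 - H(p) where H(p) is binary entropy
H(0.2140) = -0.2140 × log₂(0.2140) - 0.7860 × log₂(0.7860)
H(p) = 0.7491
C = 1 - 0.7491 = 0.2509 bits/use


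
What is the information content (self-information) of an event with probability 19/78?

Information content I(x) = -log₂(p(x))
I = -log₂(19/78) = -log₂(0.2436)
I = 2.0375 bits


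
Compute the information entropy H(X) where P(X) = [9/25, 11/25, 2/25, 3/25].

H(X) = -Σ p(x) log₂ p(x)
  -9/25 × log₂(9/25) = 0.5306
  -11/25 × log₂(11/25) = 0.5211
  -2/25 × log₂(2/25) = 0.2915
  -3/25 × log₂(3/25) = 0.3671
H(X) = 1.7103 bits


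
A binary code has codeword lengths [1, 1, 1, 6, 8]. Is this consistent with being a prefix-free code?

Kraft inequality: Σ 2^(-l_i) ≤ 1 for prefix-free code
Calculating: 2^(-1) + 2^(-1) + 2^(-1) + 2^(-6) + 2^(-8)
= 0.5 + 0.5 + 0.5 + 0.015625 + 0.00390625
= 1.5195
Since 1.5195 > 1, prefix-free code does not exist


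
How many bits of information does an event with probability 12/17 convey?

Information content I(x) = -log₂(p(x))
I = -log₂(12/17) = -log₂(0.7059)
I = 0.5025 bits


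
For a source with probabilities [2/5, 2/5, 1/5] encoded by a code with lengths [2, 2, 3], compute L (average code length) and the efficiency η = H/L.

Average length L = Σ p_i × l_i = 2.2000 bits
Entropy H = 1.5219 bits
Efficiency η = H/L × 100% = 69.18%


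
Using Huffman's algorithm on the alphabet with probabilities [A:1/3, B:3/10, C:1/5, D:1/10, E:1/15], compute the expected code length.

Huffman tree construction:
Combine smallest probabilities repeatedly
Resulting codes:
  A: 11 (length 2)
  B: 10 (length 2)
  C: 01 (length 2)
  D: 001 (length 3)
  E: 000 (length 3)
Average length = Σ p(s) × length(s) = 2.1667 bits


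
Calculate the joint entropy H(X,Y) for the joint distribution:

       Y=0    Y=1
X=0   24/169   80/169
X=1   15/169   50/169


H(X,Y) = -Σ p(x,y) log₂ p(x,y)
  p(0,0)=24/169: -0.1420 × log₂(0.1420) = 0.3999
  p(0,1)=80/169: -0.4734 × log₂(0.4734) = 0.5107
  p(1,0)=15/169: -0.0888 × log₂(0.0888) = 0.3101
  p(1,1)=50/169: -0.2959 × log₂(0.2959) = 0.5198
H(X,Y) = 1.7406 bits


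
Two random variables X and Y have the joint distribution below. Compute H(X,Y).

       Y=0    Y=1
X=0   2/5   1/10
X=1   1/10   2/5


H(X,Y) = -Σ p(x,y) log₂ p(x,y)
  p(0,0)=2/5: -0.4000 × log₂(0.4000) = 0.5288
  p(0,1)=1/10: -0.1000 × log₂(0.1000) = 0.3322
  p(1,0)=1/10: -0.1000 × log₂(0.1000) = 0.3322
  p(1,1)=2/5: -0.4000 × log₂(0.4000) = 0.5288
H(X,Y) = 1.7219 bits


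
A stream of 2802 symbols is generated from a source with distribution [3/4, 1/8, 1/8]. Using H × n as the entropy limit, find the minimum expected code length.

Entropy H = 1.0613 bits/symbol
Minimum bits = H × n = 1.0613 × 2802
= 2973.70 bits


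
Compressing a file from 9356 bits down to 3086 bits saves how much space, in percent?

Space savings = (1 - Compressed/Original) × 100%
= (1 - 3086/9356) × 100%
= 67.02%


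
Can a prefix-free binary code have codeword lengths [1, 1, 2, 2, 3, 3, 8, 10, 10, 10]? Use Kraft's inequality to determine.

Kraft inequality: Σ 2^(-l_i) ≤ 1 for prefix-free code
Calculating: 2^(-1) + 2^(-1) + 2^(-2) + 2^(-2) + 2^(-3) + 2^(-3) + 2^(-8) + 2^(-10) + 2^(-10) + 2^(-10)
= 0.5 + 0.5 + 0.25 + 0.25 + 0.125 + 0.125 + 0.00390625 + 0.0009765625 + 0.0009765625 + 0.0009765625
= 1.7568
Since 1.7568 > 1, prefix-free code does not exist


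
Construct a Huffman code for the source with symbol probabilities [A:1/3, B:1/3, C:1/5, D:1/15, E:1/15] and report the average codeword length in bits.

Huffman tree construction:
Combine smallest probabilities repeatedly
Resulting codes:
  A: 10 (length 2)
  B: 11 (length 2)
  C: 01 (length 2)
  D: 000 (length 3)
  E: 001 (length 3)
Average length = Σ p(s) × length(s) = 2.1333 bits


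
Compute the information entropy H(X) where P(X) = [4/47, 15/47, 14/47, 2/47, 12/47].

H(X) = -Σ p(x) log₂ p(x)
  -4/47 × log₂(4/47) = 0.3025
  -15/47 × log₂(15/47) = 0.5259
  -14/47 × log₂(14/47) = 0.5205
  -2/47 × log₂(2/47) = 0.1938
  -12/47 × log₂(12/47) = 0.5029
H(X) = 2.0455 bits


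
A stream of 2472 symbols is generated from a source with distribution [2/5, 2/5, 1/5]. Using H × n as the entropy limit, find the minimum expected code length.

Entropy H = 1.5219 bits/symbol
Minimum bits = H × n = 1.5219 × 2472
= 3762.21 bits


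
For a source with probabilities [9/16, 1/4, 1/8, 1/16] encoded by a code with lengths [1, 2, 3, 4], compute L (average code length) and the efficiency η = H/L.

Average length L = Σ p_i × l_i = 1.6875 bits
Entropy H = 1.5919 bits
Efficiency η = H/L × 100% = 94.34%


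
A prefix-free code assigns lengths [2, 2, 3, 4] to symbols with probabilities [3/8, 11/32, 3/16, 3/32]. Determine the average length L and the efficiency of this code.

Average length L = Σ p_i × l_i = 2.3750 bits
Entropy H = 1.8332 bits
Efficiency η = H/L × 100% = 77.19%


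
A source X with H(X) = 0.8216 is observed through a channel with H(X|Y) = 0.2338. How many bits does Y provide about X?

I(X;Y) = H(X) - H(X|Y)
I(X;Y) = 0.8216 - 0.2338 = 0.5878 bits


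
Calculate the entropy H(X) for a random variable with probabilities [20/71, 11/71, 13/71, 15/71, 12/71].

H(X) = -Σ p(x) log₂ p(x)
  -20/71 × log₂(20/71) = 0.5149
  -11/71 × log₂(11/71) = 0.4168
  -13/71 × log₂(13/71) = 0.4485
  -15/71 × log₂(15/71) = 0.4738
  -12/71 × log₂(12/71) = 0.4335
H(X) = 2.2875 bits


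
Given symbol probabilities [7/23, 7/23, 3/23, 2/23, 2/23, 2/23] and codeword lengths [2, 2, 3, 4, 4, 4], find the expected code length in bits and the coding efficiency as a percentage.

Average length L = Σ p_i × l_i = 2.6522 bits
Entropy H = 2.3471 bits
Efficiency η = H/L × 100% = 88.50%


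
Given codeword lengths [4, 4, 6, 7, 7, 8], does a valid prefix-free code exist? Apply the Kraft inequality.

Kraft inequality: Σ 2^(-l_i) ≤ 1 for prefix-free code
Calculating: 2^(-4) + 2^(-4) + 2^(-6) + 2^(-7) + 2^(-7) + 2^(-8)
= 0.0625 + 0.0625 + 0.015625 + 0.0078125 + 0.0078125 + 0.00390625
= 0.1602
Since 0.1602 ≤ 1, prefix-free code exists


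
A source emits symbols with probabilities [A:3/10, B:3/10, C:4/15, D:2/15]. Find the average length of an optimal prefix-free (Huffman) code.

Huffman tree construction:
Combine smallest probabilities repeatedly
Resulting codes:
  A: 10 (length 2)
  B: 11 (length 2)
  C: 01 (length 2)
  D: 00 (length 2)
Average length = Σ p(s) × length(s) = 2.0000 bits


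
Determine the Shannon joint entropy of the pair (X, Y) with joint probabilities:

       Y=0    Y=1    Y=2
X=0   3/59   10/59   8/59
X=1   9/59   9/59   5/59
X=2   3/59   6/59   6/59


H(X,Y) = -Σ p(x,y) log₂ p(x,y)
  p(0,0)=3/59: -0.0508 × log₂(0.0508) = 0.2185
  p(0,1)=10/59: -0.1695 × log₂(0.1695) = 0.4340
  p(0,2)=8/59: -0.1356 × log₂(0.1356) = 0.3909
  p(1,0)=9/59: -0.1525 × log₂(0.1525) = 0.4138
  p(1,1)=9/59: -0.1525 × log₂(0.1525) = 0.4138
  p(1,2)=5/59: -0.0847 × log₂(0.0847) = 0.3018
  p(2,0)=3/59: -0.0508 × log₂(0.0508) = 0.2185
  p(2,1)=6/59: -0.1017 × log₂(0.1017) = 0.3354
  p(2,2)=6/59: -0.1017 × log₂(0.1017) = 0.3354
H(X,Y) = 3.0620 bits


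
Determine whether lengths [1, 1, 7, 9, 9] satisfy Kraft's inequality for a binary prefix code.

Kraft inequality: Σ 2^(-l_i) ≤ 1 for prefix-free code
Calculating: 2^(-1) + 2^(-1) + 2^(-7) + 2^(-9) + 2^(-9)
= 0.5 + 0.5 + 0.0078125 + 0.001953125 + 0.001953125
= 1.0117
Since 1.0117 > 1, prefix-free code does not exist


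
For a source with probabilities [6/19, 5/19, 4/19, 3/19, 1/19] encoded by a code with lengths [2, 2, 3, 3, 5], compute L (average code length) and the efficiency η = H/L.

Average length L = Σ p_i × l_i = 2.5263 bits
Entropy H = 2.1493 bits
Efficiency η = H/L × 100% = 85.08%


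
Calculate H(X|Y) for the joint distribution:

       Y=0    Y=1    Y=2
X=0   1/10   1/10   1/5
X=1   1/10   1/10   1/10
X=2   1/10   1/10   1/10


H(X|Y) = Σ_y p(y) H(X|Y=y)
  p(Y=0) = 3/10, H(X|Y=0) = 1.5850
  p(Y=1) = 3/10, H(X|Y=1) = 1.5850
  p(Y=2) = 2/5, H(X|Y=2) = 1.5000
H(X|Y) = 0.3000×1.5850 + 0.3000×1.5850 + 0.4000×1.5000 = 1.5510 bits


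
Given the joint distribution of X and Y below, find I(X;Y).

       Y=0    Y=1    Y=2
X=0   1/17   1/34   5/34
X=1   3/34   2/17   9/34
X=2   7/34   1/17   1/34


H(X) = 1.5222, H(Y) = 1.5206, H(X,Y) = 2.8361
I(X;Y) = H(X) + H(Y) - H(X,Y) = 0.2066 bits


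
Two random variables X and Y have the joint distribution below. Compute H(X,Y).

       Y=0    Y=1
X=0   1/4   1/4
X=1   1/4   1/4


H(X,Y) = -Σ p(x,y) log₂ p(x,y)
  p(0,0)=1/4: -0.2500 × log₂(0.2500) = 0.5000
  p(0,1)=1/4: -0.2500 × log₂(0.2500) = 0.5000
  p(1,0)=1/4: -0.2500 × log₂(0.2500) = 0.5000
  p(1,1)=1/4: -0.2500 × log₂(0.2500) = 0.5000
H(X,Y) = 2.0000 bits


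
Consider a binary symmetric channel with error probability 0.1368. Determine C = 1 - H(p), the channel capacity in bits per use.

For BSC with error probability p:
C = 1 - H(p) where H(p) is binary entropy
H(0.1368) = -0.1368 × log₂(0.1368) - 0.8632 × log₂(0.8632)
H(p) = 0.5758
C = 1 - 0.5758 = 0.4242 bits/use


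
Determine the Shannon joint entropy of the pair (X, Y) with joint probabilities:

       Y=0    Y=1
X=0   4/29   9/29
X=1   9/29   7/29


H(X,Y) = -Σ p(x,y) log₂ p(x,y)
  p(0,0)=4/29: -0.1379 × log₂(0.1379) = 0.3942
  p(0,1)=9/29: -0.3103 × log₂(0.3103) = 0.5239
  p(1,0)=9/29: -0.3103 × log₂(0.3103) = 0.5239
  p(1,1)=7/29: -0.2414 × log₂(0.2414) = 0.4950
H(X,Y) = 1.9369 bits


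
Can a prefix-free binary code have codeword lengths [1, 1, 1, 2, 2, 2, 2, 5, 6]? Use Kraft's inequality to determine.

Kraft inequality: Σ 2^(-l_i) ≤ 1 for prefix-free code
Calculating: 2^(-1) + 2^(-1) + 2^(-1) + 2^(-2) + 2^(-2) + 2^(-2) + 2^(-2) + 2^(-5) + 2^(-6)
= 0.5 + 0.5 + 0.5 + 0.25 + 0.25 + 0.25 + 0.25 + 0.03125 + 0.015625
= 2.5469
Since 2.5469 > 1, prefix-free code does not exist


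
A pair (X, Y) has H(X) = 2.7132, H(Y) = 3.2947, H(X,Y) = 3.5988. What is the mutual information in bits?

I(X;Y) = H(X) + H(Y) - H(X,Y)
I(X;Y) = 2.7132 + 3.2947 - 3.5988 = 2.4091 bits


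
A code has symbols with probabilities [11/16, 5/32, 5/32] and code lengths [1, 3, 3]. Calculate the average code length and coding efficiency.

Average length L = Σ p_i × l_i = 1.6250 bits
Entropy H = 1.2085 bits
Efficiency η = H/L × 100% = 74.37%


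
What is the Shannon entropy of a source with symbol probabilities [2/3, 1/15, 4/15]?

H(X) = -Σ p(x) log₂ p(x)
  -2/3 × log₂(2/3) = 0.3900
  -1/15 × log₂(1/15) = 0.2605
  -4/15 × log₂(4/15) = 0.5085
H(X) = 1.1589 bits


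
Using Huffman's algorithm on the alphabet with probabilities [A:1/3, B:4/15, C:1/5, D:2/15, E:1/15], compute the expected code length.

Huffman tree construction:
Combine smallest probabilities repeatedly
Resulting codes:
  A: 11 (length 2)
  B: 10 (length 2)
  C: 00 (length 2)
  D: 011 (length 3)
  E: 010 (length 3)
Average length = Σ p(s) × length(s) = 2.2000 bits


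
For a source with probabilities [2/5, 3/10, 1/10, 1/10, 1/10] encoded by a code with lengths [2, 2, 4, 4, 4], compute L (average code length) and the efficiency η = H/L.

Average length L = Σ p_i × l_i = 2.6000 bits
Entropy H = 2.0464 bits
Efficiency η = H/L × 100% = 78.71%


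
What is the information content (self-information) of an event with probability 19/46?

Information content I(x) = -log₂(p(x))
I = -log₂(19/46) = -log₂(0.4130)
I = 1.2756 bits


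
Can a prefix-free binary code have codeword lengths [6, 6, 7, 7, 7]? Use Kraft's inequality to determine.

Kraft inequality: Σ 2^(-l_i) ≤ 1 for prefix-free code
Calculating: 2^(-6) + 2^(-6) + 2^(-7) + 2^(-7) + 2^(-7)
= 0.015625 + 0.015625 + 0.0078125 + 0.0078125 + 0.0078125
= 0.0547
Since 0.0547 ≤ 1, prefix-free code exists


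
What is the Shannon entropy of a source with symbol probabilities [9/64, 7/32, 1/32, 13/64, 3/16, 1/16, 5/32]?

H(X) = -Σ p(x) log₂ p(x)
  -9/64 × log₂(9/64) = 0.3980
  -7/32 × log₂(7/32) = 0.4796
  -1/32 × log₂(1/32) = 0.1562
  -13/64 × log₂(13/64) = 0.4671
  -3/16 × log₂(3/16) = 0.4528
  -1/16 × log₂(1/16) = 0.2500
  -5/32 × log₂(5/32) = 0.4184
H(X) = 2.6222 bits


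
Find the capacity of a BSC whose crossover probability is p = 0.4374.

For BSC with error probability p:
C = 1 - H(p) where H(p) is binary entropy
H(0.4374) = -0.4374 × log₂(0.4374) - 0.5626 × log₂(0.5626)
H(p) = 0.9887
C = 1 - 0.9887 = 0.0113 bits/use


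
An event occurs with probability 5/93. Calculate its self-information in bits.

Information content I(x) = -log₂(p(x))
I = -log₂(5/93) = -log₂(0.0538)
I = 4.2172 bits


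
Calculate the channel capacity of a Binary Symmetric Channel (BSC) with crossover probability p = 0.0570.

For BSC with error probability p:
C = 1 - H(p) where H(p) is binary entropy
H(0.0570) = -0.0570 × log₂(0.0570) - 0.9430 × log₂(0.9430)
H(p) = 0.3154
C = 1 - 0.3154 = 0.6846 bits/use


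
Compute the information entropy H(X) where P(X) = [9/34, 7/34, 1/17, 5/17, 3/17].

H(X) = -Σ p(x) log₂ p(x)
  -9/34 × log₂(9/34) = 0.5076
  -7/34 × log₂(7/34) = 0.4694
  -1/17 × log₂(1/17) = 0.2404
  -5/17 × log₂(5/17) = 0.5193
  -3/17 × log₂(3/17) = 0.4416
H(X) = 2.1783 bits


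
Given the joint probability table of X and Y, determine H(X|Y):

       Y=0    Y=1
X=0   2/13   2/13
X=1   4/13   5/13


H(X|Y) = Σ_y p(y) H(X|Y=y)
  p(Y=0) = 6/13, H(X|Y=0) = 0.9183
  p(Y=1) = 7/13, H(X|Y=1) = 0.8631
H(X|Y) = 0.4615×0.9183 + 0.5385×0.8631 = 0.8886 bits


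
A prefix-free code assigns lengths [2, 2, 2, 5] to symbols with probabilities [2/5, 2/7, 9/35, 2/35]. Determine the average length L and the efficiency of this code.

Average length L = Σ p_i × l_i = 2.1714 bits
Entropy H = 1.7850 bits
Efficiency η = H/L × 100% = 82.20%


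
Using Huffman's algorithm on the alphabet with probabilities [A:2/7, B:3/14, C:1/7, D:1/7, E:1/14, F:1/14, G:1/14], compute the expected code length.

Huffman tree construction:
Combine smallest probabilities repeatedly
Resulting codes:
  A: 10 (length 2)
  B: 00 (length 2)
  C: 011 (length 3)
  D: 110 (length 3)
  E: 1110 (length 4)
  F: 1111 (length 4)
  G: 010 (length 3)
Average length = Σ p(s) × length(s) = 2.6429 bits


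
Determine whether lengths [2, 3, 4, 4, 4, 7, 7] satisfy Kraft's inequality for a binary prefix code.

Kraft inequality: Σ 2^(-l_i) ≤ 1 for prefix-free code
Calculating: 2^(-2) + 2^(-3) + 2^(-4) + 2^(-4) + 2^(-4) + 2^(-7) + 2^(-7)
= 0.25 + 0.125 + 0.0625 + 0.0625 + 0.0625 + 0.0078125 + 0.0078125
= 0.5781
Since 0.5781 ≤ 1, prefix-free code exists


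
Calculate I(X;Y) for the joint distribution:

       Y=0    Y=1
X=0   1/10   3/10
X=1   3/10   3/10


H(X) = 0.9710, H(Y) = 0.9710, H(X,Y) = 1.8955
I(X;Y) = H(X) + H(Y) - H(X,Y) = 0.0464 bits


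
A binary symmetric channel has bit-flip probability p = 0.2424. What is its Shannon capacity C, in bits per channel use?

For BSC with error probability p:
C = 1 - H(p) where H(p) is binary entropy
H(0.2424) = -0.2424 × log₂(0.2424) - 0.7576 × log₂(0.7576)
H(p) = 0.7990
C = 1 - 0.7990 = 0.2010 bits/use


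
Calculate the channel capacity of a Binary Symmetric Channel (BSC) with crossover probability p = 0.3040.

For BSC with error probability p:
C = 1 - H(p) where H(p) is binary entropy
H(0.3040) = -0.3040 × log₂(0.3040) - 0.6960 × log₂(0.6960)
H(p) = 0.8861
C = 1 - 0.8861 = 0.1139 bits/use


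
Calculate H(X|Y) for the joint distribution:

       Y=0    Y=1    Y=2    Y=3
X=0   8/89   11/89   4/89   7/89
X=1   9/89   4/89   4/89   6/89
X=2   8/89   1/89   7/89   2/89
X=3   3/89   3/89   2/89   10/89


H(X|Y) = Σ_y p(y) H(X|Y=y)
  p(Y=0) = 28/89, H(X|Y=0) = 1.9043
  p(Y=1) = 19/89, H(X|Y=1) = 1.5738
  p(Y=2) = 17/89, H(X|Y=2) = 1.8727
  p(Y=3) = 25/89, H(X|Y=3) = 1.8286
H(X|Y) = 0.3146×1.9043 + 0.2135×1.5738 + 0.1910×1.8727 + 0.2809×1.8286 = 1.8065 bits


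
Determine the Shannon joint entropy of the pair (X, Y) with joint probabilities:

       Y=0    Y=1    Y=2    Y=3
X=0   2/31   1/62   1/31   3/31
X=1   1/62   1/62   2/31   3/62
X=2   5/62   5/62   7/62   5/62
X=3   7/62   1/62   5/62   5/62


H(X,Y) = -Σ p(x,y) log₂ p(x,y)
  p(0,0)=2/31: -0.0645 × log₂(0.0645) = 0.2551
  p(0,1)=1/62: -0.0161 × log₂(0.0161) = 0.0960
  p(0,2)=1/31: -0.0323 × log₂(0.0323) = 0.1598
  p(0,3)=3/31: -0.0968 × log₂(0.0968) = 0.3261
  p(1,0)=1/62: -0.0161 × log₂(0.0161) = 0.0960
  p(1,1)=1/62: -0.0161 × log₂(0.0161) = 0.0960
  p(1,2)=2/31: -0.0645 × log₂(0.0645) = 0.2551
  p(1,3)=3/62: -0.0484 × log₂(0.0484) = 0.2114
  p(2,0)=5/62: -0.0806 × log₂(0.0806) = 0.2929
  p(2,1)=5/62: -0.0806 × log₂(0.0806) = 0.2929
  p(2,2)=7/62: -0.1129 × log₂(0.1129) = 0.3553
  p(2,3)=5/62: -0.0806 × log₂(0.0806) = 0.2929
  p(3,0)=7/62: -0.1129 × log₂(0.1129) = 0.3553
  p(3,1)=1/62: -0.0161 × log₂(0.0161) = 0.0960
  p(3,2)=5/62: -0.0806 × log₂(0.0806) = 0.2929
  p(3,3)=5/62: -0.0806 × log₂(0.0806) = 0.2929
H(X,Y) = 3.7668 bits


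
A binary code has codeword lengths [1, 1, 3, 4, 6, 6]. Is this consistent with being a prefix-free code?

Kraft inequality: Σ 2^(-l_i) ≤ 1 for prefix-free code
Calculating: 2^(-1) + 2^(-1) + 2^(-3) + 2^(-4) + 2^(-6) + 2^(-6)
= 0.5 + 0.5 + 0.125 + 0.0625 + 0.015625 + 0.015625
= 1.2188
Since 1.2188 > 1, prefix-free code does not exist


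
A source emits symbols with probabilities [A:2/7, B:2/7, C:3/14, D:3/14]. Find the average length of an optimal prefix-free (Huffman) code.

Huffman tree construction:
Combine smallest probabilities repeatedly
Resulting codes:
  A: 10 (length 2)
  B: 11 (length 2)
  C: 00 (length 2)
  D: 01 (length 2)
Average length = Σ p(s) × length(s) = 2.0000 bits


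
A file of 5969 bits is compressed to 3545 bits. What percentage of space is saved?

Space savings = (1 - Compressed/Original) × 100%
= (1 - 3545/5969) × 100%
= 40.61%


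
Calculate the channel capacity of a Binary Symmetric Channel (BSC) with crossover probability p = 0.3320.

For BSC with error probability p:
C = 1 - H(p) where H(p) is binary entropy
H(0.3320) = -0.3320 × log₂(0.3320) - 0.6680 × log₂(0.6680)
H(p) = 0.9170
C = 1 - 0.9170 = 0.0830 bits/use


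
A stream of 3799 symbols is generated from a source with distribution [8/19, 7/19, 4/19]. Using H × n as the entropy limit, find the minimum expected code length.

Entropy H = 1.5294 bits/symbol
Minimum bits = H × n = 1.5294 × 3799
= 5810.30 bits


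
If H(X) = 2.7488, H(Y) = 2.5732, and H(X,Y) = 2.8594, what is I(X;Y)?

I(X;Y) = H(X) + H(Y) - H(X,Y)
I(X;Y) = 2.7488 + 2.5732 - 2.8594 = 2.4626 bits


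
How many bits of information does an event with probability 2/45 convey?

Information content I(x) = -log₂(p(x))
I = -log₂(2/45) = -log₂(0.0444)
I = 4.4919 bits


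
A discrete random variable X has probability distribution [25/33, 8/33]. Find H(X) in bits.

H(X) = -Σ p(x) log₂ p(x)
  -25/33 × log₂(25/33) = 0.3034
  -8/33 × log₂(8/33) = 0.4956
H(X) = 0.7990 bits


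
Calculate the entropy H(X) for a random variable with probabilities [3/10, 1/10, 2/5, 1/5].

H(X) = -Σ p(x) log₂ p(x)
  -3/10 × log₂(3/10) = 0.5211
  -1/10 × log₂(1/10) = 0.3322
  -2/5 × log₂(2/5) = 0.5288
  -1/5 × log₂(1/5) = 0.4644
H(X) = 1.8464 bits


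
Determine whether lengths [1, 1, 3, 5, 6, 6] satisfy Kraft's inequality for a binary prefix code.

Kraft inequality: Σ 2^(-l_i) ≤ 1 for prefix-free code
Calculating: 2^(-1) + 2^(-1) + 2^(-3) + 2^(-5) + 2^(-6) + 2^(-6)
= 0.5 + 0.5 + 0.125 + 0.03125 + 0.015625 + 0.015625
= 1.1875
Since 1.1875 > 1, prefix-free code does not exist


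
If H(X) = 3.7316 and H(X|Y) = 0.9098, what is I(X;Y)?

I(X;Y) = H(X) - H(X|Y)
I(X;Y) = 3.7316 - 0.9098 = 2.8218 bits


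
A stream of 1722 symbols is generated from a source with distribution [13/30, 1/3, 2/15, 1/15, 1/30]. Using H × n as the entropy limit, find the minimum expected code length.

Entropy H = 1.8627 bits/symbol
Minimum bits = H × n = 1.8627 × 1722
= 3207.61 bits


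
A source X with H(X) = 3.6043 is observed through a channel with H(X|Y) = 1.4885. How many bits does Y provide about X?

I(X;Y) = H(X) - H(X|Y)
I(X;Y) = 3.6043 - 1.4885 = 2.1158 bits


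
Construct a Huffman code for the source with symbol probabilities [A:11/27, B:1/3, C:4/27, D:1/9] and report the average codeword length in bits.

Huffman tree construction:
Combine smallest probabilities repeatedly
Resulting codes:
  A: 0 (length 1)
  B: 11 (length 2)
  C: 101 (length 3)
  D: 100 (length 3)
Average length = Σ p(s) × length(s) = 1.8519 bits


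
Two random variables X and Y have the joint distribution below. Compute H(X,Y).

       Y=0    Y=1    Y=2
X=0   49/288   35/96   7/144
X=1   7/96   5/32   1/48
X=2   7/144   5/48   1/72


H(X,Y) = -Σ p(x,y) log₂ p(x,y)
  p(0,0)=49/288: -0.1701 × log₂(0.1701) = 0.4347
  p(0,1)=35/96: -0.3646 × log₂(0.3646) = 0.5307
  p(0,2)=7/144: -0.0486 × log₂(0.0486) = 0.2121
  p(1,0)=7/96: -0.0729 × log₂(0.0729) = 0.2755
  p(1,1)=5/32: -0.1562 × log₂(0.1562) = 0.4184
  p(1,2)=1/48: -0.0208 × log₂(0.0208) = 0.1164
  p(2,0)=7/144: -0.0486 × log₂(0.0486) = 0.2121
  p(2,1)=5/48: -0.1042 × log₂(0.1042) = 0.3399
  p(2,2)=1/72: -0.0139 × log₂(0.0139) = 0.0857
H(X,Y) = 2.6254 bits


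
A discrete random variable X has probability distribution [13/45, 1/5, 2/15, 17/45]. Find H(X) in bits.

H(X) = -Σ p(x) log₂ p(x)
  -13/45 × log₂(13/45) = 0.5175
  -1/5 × log₂(1/5) = 0.4644
  -2/15 × log₂(2/15) = 0.3876
  -17/45 × log₂(17/45) = 0.5305
H(X) = 1.9000 bits


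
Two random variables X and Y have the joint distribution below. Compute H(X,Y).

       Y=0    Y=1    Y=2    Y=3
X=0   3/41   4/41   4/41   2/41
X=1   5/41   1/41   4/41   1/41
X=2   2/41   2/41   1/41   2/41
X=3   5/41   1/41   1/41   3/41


H(X,Y) = -Σ p(x,y) log₂ p(x,y)
  p(0,0)=3/41: -0.0732 × log₂(0.0732) = 0.2760
  p(0,1)=4/41: -0.0976 × log₂(0.0976) = 0.3276
  p(0,2)=4/41: -0.0976 × log₂(0.0976) = 0.3276
  p(0,3)=2/41: -0.0488 × log₂(0.0488) = 0.2126
  p(1,0)=5/41: -0.1220 × log₂(0.1220) = 0.3702
  p(1,1)=1/41: -0.0244 × log₂(0.0244) = 0.1307
  p(1,2)=4/41: -0.0976 × log₂(0.0976) = 0.3276
  p(1,3)=1/41: -0.0244 × log₂(0.0244) = 0.1307
  p(2,0)=2/41: -0.0488 × log₂(0.0488) = 0.2126
  p(2,1)=2/41: -0.0488 × log₂(0.0488) = 0.2126
  p(2,2)=1/41: -0.0244 × log₂(0.0244) = 0.1307
  p(2,3)=2/41: -0.0488 × log₂(0.0488) = 0.2126
  p(3,0)=5/41: -0.1220 × log₂(0.1220) = 0.3702
  p(3,1)=1/41: -0.0244 × log₂(0.0244) = 0.1307
  p(3,2)=1/41: -0.0244 × log₂(0.0244) = 0.1307
  p(3,3)=3/41: -0.0732 × log₂(0.0732) = 0.2760
H(X,Y) = 3.7788 bits
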